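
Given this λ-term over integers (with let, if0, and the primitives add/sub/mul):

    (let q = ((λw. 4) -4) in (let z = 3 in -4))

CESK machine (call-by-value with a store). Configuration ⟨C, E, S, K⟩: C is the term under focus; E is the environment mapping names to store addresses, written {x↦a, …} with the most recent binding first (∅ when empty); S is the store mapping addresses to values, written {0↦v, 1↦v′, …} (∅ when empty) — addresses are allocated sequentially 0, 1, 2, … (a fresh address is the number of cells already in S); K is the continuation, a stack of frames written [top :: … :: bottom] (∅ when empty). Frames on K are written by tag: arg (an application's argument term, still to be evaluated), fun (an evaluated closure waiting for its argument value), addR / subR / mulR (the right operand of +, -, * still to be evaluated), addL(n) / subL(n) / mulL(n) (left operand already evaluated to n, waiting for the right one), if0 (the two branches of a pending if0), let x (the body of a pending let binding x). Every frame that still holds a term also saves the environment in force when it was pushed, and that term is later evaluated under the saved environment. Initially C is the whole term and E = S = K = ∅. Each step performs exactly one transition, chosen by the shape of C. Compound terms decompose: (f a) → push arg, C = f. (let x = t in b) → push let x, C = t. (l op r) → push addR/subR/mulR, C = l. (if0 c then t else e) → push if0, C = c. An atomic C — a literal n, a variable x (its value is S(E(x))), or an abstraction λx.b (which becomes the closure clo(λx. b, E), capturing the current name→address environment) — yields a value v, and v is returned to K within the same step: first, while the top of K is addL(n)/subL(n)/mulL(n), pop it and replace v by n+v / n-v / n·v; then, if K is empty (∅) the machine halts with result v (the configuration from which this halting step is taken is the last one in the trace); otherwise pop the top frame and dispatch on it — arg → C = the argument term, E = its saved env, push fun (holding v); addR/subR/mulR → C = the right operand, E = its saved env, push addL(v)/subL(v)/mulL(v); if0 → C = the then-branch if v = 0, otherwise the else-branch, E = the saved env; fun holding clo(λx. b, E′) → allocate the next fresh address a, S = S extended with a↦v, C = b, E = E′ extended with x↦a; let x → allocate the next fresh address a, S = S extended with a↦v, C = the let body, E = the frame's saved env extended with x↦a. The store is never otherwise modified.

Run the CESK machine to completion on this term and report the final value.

t=0: [C=(let q = ((λw. 4) -4) in (let z = 3 in -4)) | E=∅ | S=∅ | K=∅]
t=1: [C=((λw. 4) -4) | E=∅ | S=∅ | K=[let q]]
t=2: [C=(λw. 4) | E=∅ | S=∅ | K=[arg :: let q]]
t=3: [C=-4 | E=∅ | S=∅ | K=[fun :: let q]]
t=4: [C=4 | E={w↦0} | S={0↦-4} | K=[let q]]
t=5: [C=(let z = 3 in -4) | E={q↦1} | S={0↦-4, 1↦4} | K=∅]
t=6: [C=3 | E={q↦1} | S={0↦-4, 1↦4} | K=[let z]]
t=7: [C=-4 | E={z↦2, q↦1} | S={0↦-4, 1↦4, 2↦3} | K=∅]
→ final value -4

Answer: -4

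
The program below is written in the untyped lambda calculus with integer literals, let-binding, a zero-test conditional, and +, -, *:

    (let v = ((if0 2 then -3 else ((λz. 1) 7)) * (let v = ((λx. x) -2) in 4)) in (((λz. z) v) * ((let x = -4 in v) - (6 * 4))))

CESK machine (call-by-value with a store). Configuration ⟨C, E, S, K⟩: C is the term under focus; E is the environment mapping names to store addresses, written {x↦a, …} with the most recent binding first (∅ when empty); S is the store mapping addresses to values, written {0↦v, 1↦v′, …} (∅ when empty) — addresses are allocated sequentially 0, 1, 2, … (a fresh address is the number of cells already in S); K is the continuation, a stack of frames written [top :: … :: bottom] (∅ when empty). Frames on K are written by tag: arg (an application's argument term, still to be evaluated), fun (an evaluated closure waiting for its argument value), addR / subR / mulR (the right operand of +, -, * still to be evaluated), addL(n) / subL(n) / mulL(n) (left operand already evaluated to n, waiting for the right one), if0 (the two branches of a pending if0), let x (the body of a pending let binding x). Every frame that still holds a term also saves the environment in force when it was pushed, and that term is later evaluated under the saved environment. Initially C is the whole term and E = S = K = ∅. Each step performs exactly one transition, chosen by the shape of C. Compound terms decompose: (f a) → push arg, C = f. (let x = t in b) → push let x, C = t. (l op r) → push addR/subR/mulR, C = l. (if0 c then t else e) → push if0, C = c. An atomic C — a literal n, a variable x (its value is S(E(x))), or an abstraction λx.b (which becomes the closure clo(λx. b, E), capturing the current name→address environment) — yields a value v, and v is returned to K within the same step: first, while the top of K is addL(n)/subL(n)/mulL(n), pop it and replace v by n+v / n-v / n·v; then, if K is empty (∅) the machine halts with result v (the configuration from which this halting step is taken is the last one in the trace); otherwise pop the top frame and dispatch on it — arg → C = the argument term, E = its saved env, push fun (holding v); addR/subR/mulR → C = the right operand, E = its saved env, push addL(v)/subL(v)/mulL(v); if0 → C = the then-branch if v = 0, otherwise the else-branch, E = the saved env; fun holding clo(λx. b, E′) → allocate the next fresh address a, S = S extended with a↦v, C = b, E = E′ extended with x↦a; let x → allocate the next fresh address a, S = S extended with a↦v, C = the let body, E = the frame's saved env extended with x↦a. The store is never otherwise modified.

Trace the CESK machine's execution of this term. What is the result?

Answer: -80

Execution trace:
0. [C=(let v = ((if0 2 then -3 else ((λz. 1) 7)) * (let v = ((λx. x) -2) in 4)) in (((λz. z) v) * ((let x = -4 in v) - (6 * 4)))) | E=∅ | S=∅ | K=∅]
1. [C=((if0 2 then -3 else ((λz. 1) 7)) * (let v = ((λx. x) -2) in 4)) | E=∅ | S=∅ | K=[let v]]
2. [C=(if0 2 then -3 else ((λz. 1) 7)) | E=∅ | S=∅ | K=[mulR :: let v]]
3. [C=2 | E=∅ | S=∅ | K=[if0 :: mulR :: let v]]
4. [C=((λz. 1) 7) | E=∅ | S=∅ | K=[mulR :: let v]]
5. [C=(λz. 1) | E=∅ | S=∅ | K=[arg :: mulR :: let v]]
6. [C=7 | E=∅ | S=∅ | K=[fun :: mulR :: let v]]
7. [C=1 | E={z↦0} | S={0↦7} | K=[mulR :: let v]]
8. [C=(let v = ((λx. x) -2) in 4) | E=∅ | S={0↦7} | K=[mulL(1) :: let v]]
9. [C=((λx. x) -2) | E=∅ | S={0↦7} | K=[let v :: mulL(1) :: let v]]
10. [C=(λx. x) | E=∅ | S={0↦7} | K=[arg :: let v :: mulL(1) :: let v]]
11. [C=-2 | E=∅ | S={0↦7} | K=[fun :: let v :: mulL(1) :: let v]]
12. [C=x | E={x↦1} | S={0↦7, 1↦-2} | K=[let v :: mulL(1) :: let v]]
13. [C=4 | E={v↦2} | S={0↦7, 1↦-2, 2↦-2} | K=[mulL(1) :: let v]]
14. [C=(((λz. z) v) * ((let x = -4 in v) - (6 * 4))) | E={v↦3} | S={0↦7, 1↦-2, 2↦-2, 3↦4} | K=∅]
15. [C=((λz. z) v) | E={v↦3} | S={0↦7, 1↦-2, 2↦-2, 3↦4} | K=[mulR]]
16. [C=(λz. z) | E={v↦3} | S={0↦7, 1↦-2, 2↦-2, 3↦4} | K=[arg :: mulR]]
17. [C=v | E={v↦3} | S={0↦7, 1↦-2, 2↦-2, 3↦4} | K=[fun :: mulR]]
18. [C=z | E={z↦4, v↦3} | S={0↦7, 1↦-2, 2↦-2, 3↦4, 4↦4} | K=[mulR]]
19. [C=((let x = -4 in v) - (6 * 4)) | E={v↦3} | S={0↦7, 1↦-2, 2↦-2, 3↦4, 4↦4} | K=[mulL(4)]]
20. [C=(let x = -4 in v) | E={v↦3} | S={0↦7, 1↦-2, 2↦-2, 3↦4, 4↦4} | K=[subR :: mulL(4)]]
21. [C=-4 | E={v↦3} | S={0↦7, 1↦-2, 2↦-2, 3↦4, 4↦4} | K=[let x :: subR :: mulL(4)]]
22. [C=v | E={x↦5, v↦3} | S={0↦7, 1↦-2, 2↦-2, 3↦4, 4↦4, 5↦-4} | K=[subR :: mulL(4)]]
23. [C=(6 * 4) | E={v↦3} | S={0↦7, 1↦-2, 2↦-2, 3↦4, 4↦4, 5↦-4} | K=[subL(4) :: mulL(4)]]
24. [C=6 | E={v↦3} | S={0↦7, 1↦-2, 2↦-2, 3↦4, 4↦4, 5↦-4} | K=[mulR :: subL(4) :: mulL(4)]]
25. [C=4 | E={v↦3} | S={0↦7, 1↦-2, 2↦-2, 3↦4, 4↦4, 5↦-4} | K=[mulL(6) :: subL(4) :: mulL(4)]]
→ final value -80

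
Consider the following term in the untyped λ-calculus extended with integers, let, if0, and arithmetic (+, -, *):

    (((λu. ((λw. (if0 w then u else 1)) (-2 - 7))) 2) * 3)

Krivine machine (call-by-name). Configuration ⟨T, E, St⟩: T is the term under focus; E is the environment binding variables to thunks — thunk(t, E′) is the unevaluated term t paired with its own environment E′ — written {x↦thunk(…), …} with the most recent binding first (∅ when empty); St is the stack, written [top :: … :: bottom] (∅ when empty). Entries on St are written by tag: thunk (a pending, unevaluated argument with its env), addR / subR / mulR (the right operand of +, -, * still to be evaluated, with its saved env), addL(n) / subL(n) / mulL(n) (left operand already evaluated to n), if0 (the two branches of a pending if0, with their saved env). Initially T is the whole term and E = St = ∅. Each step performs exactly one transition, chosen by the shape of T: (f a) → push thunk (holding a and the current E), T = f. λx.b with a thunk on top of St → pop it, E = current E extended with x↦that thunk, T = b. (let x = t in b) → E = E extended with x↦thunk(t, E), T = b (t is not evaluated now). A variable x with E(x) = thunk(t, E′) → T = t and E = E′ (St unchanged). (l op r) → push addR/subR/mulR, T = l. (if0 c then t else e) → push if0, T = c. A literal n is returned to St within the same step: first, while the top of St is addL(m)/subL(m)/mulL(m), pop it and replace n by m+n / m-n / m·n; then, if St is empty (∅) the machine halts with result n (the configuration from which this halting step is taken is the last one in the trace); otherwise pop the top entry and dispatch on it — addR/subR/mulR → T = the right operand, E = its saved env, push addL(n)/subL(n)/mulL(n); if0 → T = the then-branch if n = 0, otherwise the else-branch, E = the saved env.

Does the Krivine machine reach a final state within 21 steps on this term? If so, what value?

Answer: 3

Machine steps:
t=0: ⟨T=(((λu. ((λw. (if0 w then u else 1)) (-2 - 7))) 2) * 3); E=∅; St=∅⟩
t=1: ⟨T=((λu. ((λw. (if0 w then u else 1)) (-2 - 7))) 2); E=∅; St=[mulR]⟩
t=2: ⟨T=(λu. ((λw. (if0 w then u else 1)) (-2 - 7))); E=∅; St=[thunk :: mulR]⟩
t=3: ⟨T=((λw. (if0 w then u else 1)) (-2 - 7)); E={u↦thunk(2, ∅)}; St=[mulR]⟩
t=4: ⟨T=(λw. (if0 w then u else 1)); E={u↦thunk(2, ∅)}; St=[thunk :: mulR]⟩
t=5: ⟨T=(if0 w then u else 1); E={w↦thunk((-2 - 7), {u↦thunk(2, ∅)}), u↦thunk(2, ∅)}; St=[mulR]⟩
t=6: ⟨T=w; E={w↦thunk((-2 - 7), {u↦thunk(2, ∅)}), u↦thunk(2, ∅)}; St=[if0 :: mulR]⟩
t=7: ⟨T=(-2 - 7); E={u↦thunk(2, ∅)}; St=[if0 :: mulR]⟩
t=8: ⟨T=-2; E={u↦thunk(2, ∅)}; St=[subR :: if0 :: mulR]⟩
t=9: ⟨T=7; E={u↦thunk(2, ∅)}; St=[subL(-2) :: if0 :: mulR]⟩
t=10: ⟨T=1; E={w↦thunk((-2 - 7), {u↦thunk(2, ∅)}), u↦thunk(2, ∅)}; St=[mulR]⟩
t=11: ⟨T=3; E=∅; St=[mulL(1)]⟩
→ final value 3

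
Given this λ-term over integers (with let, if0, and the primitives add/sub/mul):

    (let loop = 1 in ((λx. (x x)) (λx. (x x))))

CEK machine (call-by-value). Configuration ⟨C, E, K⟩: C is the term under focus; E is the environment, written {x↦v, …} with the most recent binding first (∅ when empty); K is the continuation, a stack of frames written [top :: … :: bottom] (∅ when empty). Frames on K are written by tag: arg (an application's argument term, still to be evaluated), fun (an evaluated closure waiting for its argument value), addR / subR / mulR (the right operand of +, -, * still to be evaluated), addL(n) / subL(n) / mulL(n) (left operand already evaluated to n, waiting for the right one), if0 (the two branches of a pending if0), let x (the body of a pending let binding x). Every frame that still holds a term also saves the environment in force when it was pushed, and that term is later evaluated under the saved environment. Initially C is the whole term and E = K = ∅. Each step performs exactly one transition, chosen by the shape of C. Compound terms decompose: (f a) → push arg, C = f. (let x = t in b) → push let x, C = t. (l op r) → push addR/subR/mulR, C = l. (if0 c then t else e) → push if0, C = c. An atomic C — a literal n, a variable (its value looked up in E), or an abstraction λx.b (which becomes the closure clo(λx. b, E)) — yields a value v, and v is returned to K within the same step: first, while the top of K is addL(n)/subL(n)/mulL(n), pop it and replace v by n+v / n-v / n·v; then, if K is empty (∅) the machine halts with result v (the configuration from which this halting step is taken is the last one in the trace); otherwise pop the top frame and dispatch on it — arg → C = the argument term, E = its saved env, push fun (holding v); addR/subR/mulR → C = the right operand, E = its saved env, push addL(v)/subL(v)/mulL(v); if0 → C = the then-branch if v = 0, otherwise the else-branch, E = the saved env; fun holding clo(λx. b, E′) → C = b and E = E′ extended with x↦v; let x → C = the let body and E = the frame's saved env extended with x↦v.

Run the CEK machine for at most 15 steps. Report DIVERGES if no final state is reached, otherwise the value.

Answer: DIVERGES (no final state within 15 steps)

Machine steps:
t=0: ⟨C=(let loop = 1 in ((λx. (x x)) (λx. (x x)))); E=∅; K=∅⟩
t=1: ⟨C=1; E=∅; K=[let loop]⟩
t=2: ⟨C=((λx. (x x)) (λx. (x x))); E={loop↦1}; K=∅⟩
t=3: ⟨C=(λx. (x x)); E={loop↦1}; K=[arg]⟩
t=4: ⟨C=(λx. (x x)); E={loop↦1}; K=[fun]⟩
t=5: ⟨C=(x x); E={x↦clo(λx. (x x), {loop↦1}), loop↦1}; K=∅⟩
t=6: ⟨C=x; E={x↦clo(λx. (x x), {loop↦1}), loop↦1}; K=[arg]⟩
t=7: ⟨C=x; E={x↦clo(λx. (x x), {loop↦1}), loop↦1}; K=[fun]⟩
… configuration repeats with period 3 (steps 5–7 recur indefinitely) …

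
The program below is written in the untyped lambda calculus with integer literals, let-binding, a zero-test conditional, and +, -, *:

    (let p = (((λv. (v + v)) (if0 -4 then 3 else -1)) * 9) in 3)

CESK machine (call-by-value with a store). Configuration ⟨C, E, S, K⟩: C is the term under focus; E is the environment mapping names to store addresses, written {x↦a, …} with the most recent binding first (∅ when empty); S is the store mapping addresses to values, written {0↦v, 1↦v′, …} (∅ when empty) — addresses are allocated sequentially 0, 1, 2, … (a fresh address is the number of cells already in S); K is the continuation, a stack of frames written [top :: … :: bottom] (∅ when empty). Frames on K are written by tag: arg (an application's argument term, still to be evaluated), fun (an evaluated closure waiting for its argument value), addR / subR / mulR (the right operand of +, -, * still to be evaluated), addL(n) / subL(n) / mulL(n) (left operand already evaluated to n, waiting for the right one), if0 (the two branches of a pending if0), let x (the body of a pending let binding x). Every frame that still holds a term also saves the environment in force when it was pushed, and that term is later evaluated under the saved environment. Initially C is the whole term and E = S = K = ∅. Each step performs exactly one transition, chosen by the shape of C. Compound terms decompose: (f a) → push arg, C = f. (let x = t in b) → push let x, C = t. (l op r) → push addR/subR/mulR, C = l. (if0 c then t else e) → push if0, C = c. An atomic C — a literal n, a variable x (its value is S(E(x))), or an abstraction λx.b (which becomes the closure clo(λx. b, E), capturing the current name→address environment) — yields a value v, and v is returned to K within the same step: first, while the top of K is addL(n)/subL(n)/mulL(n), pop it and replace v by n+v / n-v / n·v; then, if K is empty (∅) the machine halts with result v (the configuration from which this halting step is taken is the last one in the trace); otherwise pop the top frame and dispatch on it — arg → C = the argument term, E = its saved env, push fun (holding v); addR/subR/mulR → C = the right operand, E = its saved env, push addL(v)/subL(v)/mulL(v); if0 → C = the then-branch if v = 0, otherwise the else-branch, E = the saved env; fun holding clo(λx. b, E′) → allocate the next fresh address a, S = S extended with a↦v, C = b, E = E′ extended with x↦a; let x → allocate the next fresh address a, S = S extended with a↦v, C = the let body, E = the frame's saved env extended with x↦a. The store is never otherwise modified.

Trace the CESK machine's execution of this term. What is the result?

Answer: 3

Execution trace:
0. <C=(let p = (((λv. (v + v)) (if0 -4 then 3 else -1)) * 9) in 3), E=∅, S=∅, K=∅>
1. <C=(((λv. (v + v)) (if0 -4 then 3 else -1)) * 9), E=∅, S=∅, K=[let p]>
2. <C=((λv. (v + v)) (if0 -4 then 3 else -1)), E=∅, S=∅, K=[mulR :: let p]>
3. <C=(λv. (v + v)), E=∅, S=∅, K=[arg :: mulR :: let p]>
4. <C=(if0 -4 then 3 else -1), E=∅, S=∅, K=[fun :: mulR :: let p]>
5. <C=-4, E=∅, S=∅, K=[if0 :: fun :: mulR :: let p]>
6. <C=-1, E=∅, S=∅, K=[fun :: mulR :: let p]>
7. <C=(v + v), E={v↦0}, S={0↦-1}, K=[mulR :: let p]>
8. <C=v, E={v↦0}, S={0↦-1}, K=[addR :: mulR :: let p]>
9. <C=v, E={v↦0}, S={0↦-1}, K=[addL(-1) :: mulR :: let p]>
10. <C=9, E=∅, S={0↦-1}, K=[mulL(-2) :: let p]>
11. <C=3, E={p↦1}, S={0↦-1, 1↦-18}, K=∅>
→ final value 3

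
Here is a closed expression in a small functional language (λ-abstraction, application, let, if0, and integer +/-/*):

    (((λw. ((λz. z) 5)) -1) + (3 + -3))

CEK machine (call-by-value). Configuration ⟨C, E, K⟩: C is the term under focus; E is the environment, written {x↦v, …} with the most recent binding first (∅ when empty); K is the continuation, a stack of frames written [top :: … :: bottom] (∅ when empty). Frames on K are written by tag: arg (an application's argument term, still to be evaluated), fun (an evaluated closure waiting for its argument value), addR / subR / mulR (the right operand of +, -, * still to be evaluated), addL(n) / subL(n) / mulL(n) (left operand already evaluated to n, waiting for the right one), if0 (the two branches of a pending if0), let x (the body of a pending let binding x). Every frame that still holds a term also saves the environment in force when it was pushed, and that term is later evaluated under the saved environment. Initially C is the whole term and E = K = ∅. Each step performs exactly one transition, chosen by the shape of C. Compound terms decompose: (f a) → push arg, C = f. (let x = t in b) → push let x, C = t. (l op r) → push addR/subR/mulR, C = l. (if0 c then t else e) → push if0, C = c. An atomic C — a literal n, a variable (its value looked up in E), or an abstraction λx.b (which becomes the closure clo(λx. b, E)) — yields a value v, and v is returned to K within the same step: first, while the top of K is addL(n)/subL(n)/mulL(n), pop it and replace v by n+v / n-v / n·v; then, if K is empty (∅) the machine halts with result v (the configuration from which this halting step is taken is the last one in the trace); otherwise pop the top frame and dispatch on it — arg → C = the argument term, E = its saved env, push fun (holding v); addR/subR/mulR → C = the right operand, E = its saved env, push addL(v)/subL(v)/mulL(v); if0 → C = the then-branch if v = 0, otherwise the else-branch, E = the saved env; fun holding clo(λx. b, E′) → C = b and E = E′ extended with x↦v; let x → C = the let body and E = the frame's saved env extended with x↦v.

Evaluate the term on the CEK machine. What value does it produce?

Answer: 5

Execution trace:
step 0: ⟨C=(((λw. ((λz. z) 5)) -1) + (3 + -3)); E=∅; K=∅⟩
step 1: ⟨C=((λw. ((λz. z) 5)) -1); E=∅; K=[addR]⟩
step 2: ⟨C=(λw. ((λz. z) 5)); E=∅; K=[arg :: addR]⟩
step 3: ⟨C=-1; E=∅; K=[fun :: addR]⟩
step 4: ⟨C=((λz. z) 5); E={w↦-1}; K=[addR]⟩
step 5: ⟨C=(λz. z); E={w↦-1}; K=[arg :: addR]⟩
step 6: ⟨C=5; E={w↦-1}; K=[fun :: addR]⟩
step 7: ⟨C=z; E={z↦5, w↦-1}; K=[addR]⟩
step 8: ⟨C=(3 + -3); E=∅; K=[addL(5)]⟩
step 9: ⟨C=3; E=∅; K=[addR :: addL(5)]⟩
step 10: ⟨C=-3; E=∅; K=[addL(3) :: addL(5)]⟩
→ final value 5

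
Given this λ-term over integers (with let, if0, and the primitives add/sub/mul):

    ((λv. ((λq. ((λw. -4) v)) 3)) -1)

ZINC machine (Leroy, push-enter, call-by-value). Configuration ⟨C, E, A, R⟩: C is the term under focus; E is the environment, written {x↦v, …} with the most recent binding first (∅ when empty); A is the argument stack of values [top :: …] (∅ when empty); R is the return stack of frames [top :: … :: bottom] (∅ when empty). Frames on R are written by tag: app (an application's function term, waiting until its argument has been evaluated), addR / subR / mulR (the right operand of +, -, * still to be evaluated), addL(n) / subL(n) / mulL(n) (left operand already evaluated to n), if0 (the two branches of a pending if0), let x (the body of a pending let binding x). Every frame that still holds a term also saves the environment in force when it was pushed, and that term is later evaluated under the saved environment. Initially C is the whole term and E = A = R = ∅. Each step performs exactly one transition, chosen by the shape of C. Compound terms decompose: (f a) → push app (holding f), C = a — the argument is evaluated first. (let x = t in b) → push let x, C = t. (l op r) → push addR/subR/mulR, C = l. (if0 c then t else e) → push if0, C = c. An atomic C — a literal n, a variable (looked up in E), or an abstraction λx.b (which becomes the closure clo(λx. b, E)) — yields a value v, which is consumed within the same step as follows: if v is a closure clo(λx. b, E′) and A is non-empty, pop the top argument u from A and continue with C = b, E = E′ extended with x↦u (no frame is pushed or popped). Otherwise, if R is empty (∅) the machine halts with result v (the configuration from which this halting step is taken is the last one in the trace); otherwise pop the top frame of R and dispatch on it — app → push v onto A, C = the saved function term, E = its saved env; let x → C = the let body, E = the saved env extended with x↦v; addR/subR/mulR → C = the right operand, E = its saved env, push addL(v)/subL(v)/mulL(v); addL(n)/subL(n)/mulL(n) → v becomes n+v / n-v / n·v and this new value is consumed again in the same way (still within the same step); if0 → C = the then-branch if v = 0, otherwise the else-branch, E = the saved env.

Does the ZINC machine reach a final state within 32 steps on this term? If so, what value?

Answer: -4

Execution trace:
0. [C=((λv. ((λq. ((λw. -4) v)) 3)) -1) | E=∅ | A=∅ | R=∅]
1. [C=-1 | E=∅ | A=∅ | R=[app]]
2. [C=(λv. ((λq. ((λw. -4) v)) 3)) | E=∅ | A=[-1] | R=∅]
3. [C=((λq. ((λw. -4) v)) 3) | E={v↦-1} | A=∅ | R=∅]
4. [C=3 | E={v↦-1} | A=∅ | R=[app]]
5. [C=(λq. ((λw. -4) v)) | E={v↦-1} | A=[3] | R=∅]
6. [C=((λw. -4) v) | E={q↦3, v↦-1} | A=∅ | R=∅]
7. [C=v | E={q↦3, v↦-1} | A=∅ | R=[app]]
8. [C=(λw. -4) | E={q↦3, v↦-1} | A=[-1] | R=∅]
9. [C=-4 | E={w↦-1, q↦3, v↦-1} | A=∅ | R=∅]
→ final value -4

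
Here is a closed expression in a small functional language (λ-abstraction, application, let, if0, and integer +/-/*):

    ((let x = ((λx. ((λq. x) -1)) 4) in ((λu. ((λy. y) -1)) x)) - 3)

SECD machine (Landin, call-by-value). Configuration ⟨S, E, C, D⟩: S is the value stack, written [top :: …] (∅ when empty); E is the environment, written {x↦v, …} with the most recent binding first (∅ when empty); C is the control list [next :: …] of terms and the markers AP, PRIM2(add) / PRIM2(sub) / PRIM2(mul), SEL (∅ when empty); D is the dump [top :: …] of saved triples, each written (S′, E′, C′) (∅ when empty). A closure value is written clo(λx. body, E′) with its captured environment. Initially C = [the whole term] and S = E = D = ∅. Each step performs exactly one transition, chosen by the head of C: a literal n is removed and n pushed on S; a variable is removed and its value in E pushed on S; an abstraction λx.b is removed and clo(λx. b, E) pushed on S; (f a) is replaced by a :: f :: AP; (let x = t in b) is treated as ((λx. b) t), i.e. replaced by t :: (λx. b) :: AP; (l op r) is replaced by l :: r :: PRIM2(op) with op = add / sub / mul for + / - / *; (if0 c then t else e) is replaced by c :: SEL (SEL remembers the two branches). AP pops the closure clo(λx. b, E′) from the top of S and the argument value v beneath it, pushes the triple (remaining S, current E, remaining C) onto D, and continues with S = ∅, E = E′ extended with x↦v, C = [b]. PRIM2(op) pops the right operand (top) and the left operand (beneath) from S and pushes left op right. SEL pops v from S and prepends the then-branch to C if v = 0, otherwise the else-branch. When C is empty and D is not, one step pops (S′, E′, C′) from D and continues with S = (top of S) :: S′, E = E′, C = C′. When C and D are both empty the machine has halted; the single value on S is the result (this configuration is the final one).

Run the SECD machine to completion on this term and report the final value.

Answer: -4

Derivation:
0. <S=∅, E=∅, C=[((let x = ((λx. ((λq. x) -1)) 4) in ((λu. ((λy. y) -1)) x)) - 3)], D=∅>
1. <S=∅, E=∅, C=[(let x = ((λx. ((λq. x) -1)) 4) in ((λu. ((λy. y) -1)) x)) :: 3 :: PRIM2(sub)], D=∅>
2. <S=∅, E=∅, C=[((λx. ((λq. x) -1)) 4) :: (λx. ((λu. ((λy. y) -1)) x)) :: AP :: 3 :: PRIM2(sub)], D=∅>
3. <S=∅, E=∅, C=[4 :: (λx. ((λq. x) -1)) :: AP :: (λx. ((λu. ((λy. y) -1)) x)) :: AP :: 3 :: PRIM2(sub)], D=∅>
4. <S=[4], E=∅, C=[(λx. ((λq. x) -1)) :: AP :: (λx. ((λu. ((λy. y) -1)) x)) :: AP :: 3 :: PRIM2(sub)], D=∅>
5. <S=[clo(λx. ((λq. x) -1), ∅) :: 4], E=∅, C=[AP :: (λx. ((λu. ((λy. y) -1)) x)) :: AP :: 3 :: PRIM2(sub)], D=∅>
6. <S=∅, E={x↦4}, C=[((λq. x) -1)], D=[(∅, ∅, [(λx. ((λu. ((λy. y) -1)) x)) :: AP :: 3 :: PRIM2(sub)])]>
7. <S=∅, E={x↦4}, C=[-1 :: (λq. x) :: AP], D=[(∅, ∅, [(λx. ((λu. ((λy. y) -1)) x)) :: AP :: 3 :: PRIM2(sub)])]>
8. <S=[-1], E={x↦4}, C=[(λq. x) :: AP], D=[(∅, ∅, [(λx. ((λu. ((λy. y) -1)) x)) :: AP :: 3 :: PRIM2(sub)])]>
9. <S=[clo(λq. x, {x↦4}) :: -1], E={x↦4}, C=[AP], D=[(∅, ∅, [(λx. ((λu. ((λy. y) -1)) x)) :: AP :: 3 :: PRIM2(sub)])]>
10. <S=∅, E={q↦-1, x↦4}, C=[x], D=[(∅, {x↦4}, ∅) :: (∅, ∅, [(λx. ((λu. ((λy. y) -1)) x)) :: AP :: 3 :: PRIM2(sub)])]>
11. <S=[4], E={q↦-1, x↦4}, C=∅, D=[(∅, {x↦4}, ∅) :: (∅, ∅, [(λx. ((λu. ((λy. y) -1)) x)) :: AP :: 3 :: PRIM2(sub)])]>
12. <S=[4], E={x↦4}, C=∅, D=[(∅, ∅, [(λx. ((λu. ((λy. y) -1)) x)) :: AP :: 3 :: PRIM2(sub)])]>
13. <S=[4], E=∅, C=[(λx. ((λu. ((λy. y) -1)) x)) :: AP :: 3 :: PRIM2(sub)], D=∅>
14. <S=[clo(λx. ((λu. ((λy. y) -1)) x), ∅) :: 4], E=∅, C=[AP :: 3 :: PRIM2(sub)], D=∅>
15. <S=∅, E={x↦4}, C=[((λu. ((λy. y) -1)) x)], D=[(∅, ∅, [3 :: PRIM2(sub)])]>
16. <S=∅, E={x↦4}, C=[x :: (λu. ((λy. y) -1)) :: AP], D=[(∅, ∅, [3 :: PRIM2(sub)])]>
17. <S=[4], E={x↦4}, C=[(λu. ((λy. y) -1)) :: AP], D=[(∅, ∅, [3 :: PRIM2(sub)])]>
18. <S=[clo(λu. ((λy. y) -1), {x↦4}) :: 4], E={x↦4}, C=[AP], D=[(∅, ∅, [3 :: PRIM2(sub)])]>
19. <S=∅, E={u↦4, x↦4}, C=[((λy. y) -1)], D=[(∅, {x↦4}, ∅) :: (∅, ∅, [3 :: PRIM2(sub)])]>
20. <S=∅, E={u↦4, x↦4}, C=[-1 :: (λy. y) :: AP], D=[(∅, {x↦4}, ∅) :: (∅, ∅, [3 :: PRIM2(sub)])]>
21. <S=[-1], E={u↦4, x↦4}, C=[(λy. y) :: AP], D=[(∅, {x↦4}, ∅) :: (∅, ∅, [3 :: PRIM2(sub)])]>
22. <S=[clo(λy. y, {u↦4, x↦4}) :: -1], E={u↦4, x↦4}, C=[AP], D=[(∅, {x↦4}, ∅) :: (∅, ∅, [3 :: PRIM2(sub)])]>
23. <S=∅, E={y↦-1, u↦4, x↦4}, C=[y], D=[(∅, {u↦4, x↦4}, ∅) :: (∅, {x↦4}, ∅) :: (∅, ∅, [3 :: PRIM2(sub)])]>
24. <S=[-1], E={y↦-1, u↦4, x↦4}, C=∅, D=[(∅, {u↦4, x↦4}, ∅) :: (∅, {x↦4}, ∅) :: (∅, ∅, [3 :: PRIM2(sub)])]>
25. <S=[-1], E={u↦4, x↦4}, C=∅, D=[(∅, {x↦4}, ∅) :: (∅, ∅, [3 :: PRIM2(sub)])]>
26. <S=[-1], E={x↦4}, C=∅, D=[(∅, ∅, [3 :: PRIM2(sub)])]>
27. <S=[-1], E=∅, C=[3 :: PRIM2(sub)], D=∅>
28. <S=[3 :: -1], E=∅, C=[PRIM2(sub)], D=∅>
29. <S=[-4], E=∅, C=∅, D=∅>
→ final value -4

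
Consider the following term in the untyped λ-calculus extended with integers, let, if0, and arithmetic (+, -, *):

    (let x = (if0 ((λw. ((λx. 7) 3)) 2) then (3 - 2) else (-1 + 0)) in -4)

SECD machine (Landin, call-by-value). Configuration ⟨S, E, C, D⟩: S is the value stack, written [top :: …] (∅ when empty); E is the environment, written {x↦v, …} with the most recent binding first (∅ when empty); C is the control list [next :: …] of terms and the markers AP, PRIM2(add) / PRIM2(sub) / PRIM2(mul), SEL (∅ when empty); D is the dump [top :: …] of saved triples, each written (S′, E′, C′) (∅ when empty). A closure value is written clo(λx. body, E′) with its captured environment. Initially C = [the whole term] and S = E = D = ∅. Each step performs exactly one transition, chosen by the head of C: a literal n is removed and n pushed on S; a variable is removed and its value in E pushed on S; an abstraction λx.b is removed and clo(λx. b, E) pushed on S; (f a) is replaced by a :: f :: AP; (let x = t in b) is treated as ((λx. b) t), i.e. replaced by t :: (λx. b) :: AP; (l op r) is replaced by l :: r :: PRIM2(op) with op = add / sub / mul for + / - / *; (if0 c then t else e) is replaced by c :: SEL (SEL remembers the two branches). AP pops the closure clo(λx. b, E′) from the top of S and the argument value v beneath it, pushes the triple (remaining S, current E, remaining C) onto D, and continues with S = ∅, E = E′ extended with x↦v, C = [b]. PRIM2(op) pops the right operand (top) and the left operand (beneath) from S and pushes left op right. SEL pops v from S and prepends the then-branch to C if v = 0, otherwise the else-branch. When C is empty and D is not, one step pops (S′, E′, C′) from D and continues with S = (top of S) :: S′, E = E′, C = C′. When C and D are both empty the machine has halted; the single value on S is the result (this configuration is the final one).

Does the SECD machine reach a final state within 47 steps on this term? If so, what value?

[0] <S=∅, E=∅, C=[(let x = (if0 ((λw. ((λx. 7) 3)) 2) then (3 - 2) else (-1 + 0)) in -4)], D=∅>
[1] <S=∅, E=∅, C=[(if0 ((λw. ((λx. 7) 3)) 2) then (3 - 2) else (-1 + 0)) :: (λx. -4) :: AP], D=∅>
[2] <S=∅, E=∅, C=[((λw. ((λx. 7) 3)) 2) :: SEL :: (λx. -4) :: AP], D=∅>
[3] <S=∅, E=∅, C=[2 :: (λw. ((λx. 7) 3)) :: AP :: SEL :: (λx. -4) :: AP], D=∅>
[4] <S=[2], E=∅, C=[(λw. ((λx. 7) 3)) :: AP :: SEL :: (λx. -4) :: AP], D=∅>
[5] <S=[clo(λw. ((λx. 7) 3), ∅) :: 2], E=∅, C=[AP :: SEL :: (λx. -4) :: AP], D=∅>
[6] <S=∅, E={w↦2}, C=[((λx. 7) 3)], D=[(∅, ∅, [SEL :: (λx. -4) :: AP])]>
[7] <S=∅, E={w↦2}, C=[3 :: (λx. 7) :: AP], D=[(∅, ∅, [SEL :: (λx. -4) :: AP])]>
[8] <S=[3], E={w↦2}, C=[(λx. 7) :: AP], D=[(∅, ∅, [SEL :: (λx. -4) :: AP])]>
[9] <S=[clo(λx. 7, {w↦2}) :: 3], E={w↦2}, C=[AP], D=[(∅, ∅, [SEL :: (λx. -4) :: AP])]>
[10] <S=∅, E={x↦3, w↦2}, C=[7], D=[(∅, {w↦2}, ∅) :: (∅, ∅, [SEL :: (λx. -4) :: AP])]>
[11] <S=[7], E={x↦3, w↦2}, C=∅, D=[(∅, {w↦2}, ∅) :: (∅, ∅, [SEL :: (λx. -4) :: AP])]>
[12] <S=[7], E={w↦2}, C=∅, D=[(∅, ∅, [SEL :: (λx. -4) :: AP])]>
[13] <S=[7], E=∅, C=[SEL :: (λx. -4) :: AP], D=∅>
[14] <S=∅, E=∅, C=[(-1 + 0) :: (λx. -4) :: AP], D=∅>
[15] <S=∅, E=∅, C=[-1 :: 0 :: PRIM2(add) :: (λx. -4) :: AP], D=∅>
[16] <S=[-1], E=∅, C=[0 :: PRIM2(add) :: (λx. -4) :: AP], D=∅>
[17] <S=[0 :: -1], E=∅, C=[PRIM2(add) :: (λx. -4) :: AP], D=∅>
[18] <S=[-1], E=∅, C=[(λx. -4) :: AP], D=∅>
[19] <S=[clo(λx. -4, ∅) :: -1], E=∅, C=[AP], D=∅>
[20] <S=∅, E={x↦-1}, C=[-4], D=[(∅, ∅, ∅)]>
[21] <S=[-4], E={x↦-1}, C=∅, D=[(∅, ∅, ∅)]>
[22] <S=[-4], E=∅, C=∅, D=∅>
→ final value -4

Answer: -4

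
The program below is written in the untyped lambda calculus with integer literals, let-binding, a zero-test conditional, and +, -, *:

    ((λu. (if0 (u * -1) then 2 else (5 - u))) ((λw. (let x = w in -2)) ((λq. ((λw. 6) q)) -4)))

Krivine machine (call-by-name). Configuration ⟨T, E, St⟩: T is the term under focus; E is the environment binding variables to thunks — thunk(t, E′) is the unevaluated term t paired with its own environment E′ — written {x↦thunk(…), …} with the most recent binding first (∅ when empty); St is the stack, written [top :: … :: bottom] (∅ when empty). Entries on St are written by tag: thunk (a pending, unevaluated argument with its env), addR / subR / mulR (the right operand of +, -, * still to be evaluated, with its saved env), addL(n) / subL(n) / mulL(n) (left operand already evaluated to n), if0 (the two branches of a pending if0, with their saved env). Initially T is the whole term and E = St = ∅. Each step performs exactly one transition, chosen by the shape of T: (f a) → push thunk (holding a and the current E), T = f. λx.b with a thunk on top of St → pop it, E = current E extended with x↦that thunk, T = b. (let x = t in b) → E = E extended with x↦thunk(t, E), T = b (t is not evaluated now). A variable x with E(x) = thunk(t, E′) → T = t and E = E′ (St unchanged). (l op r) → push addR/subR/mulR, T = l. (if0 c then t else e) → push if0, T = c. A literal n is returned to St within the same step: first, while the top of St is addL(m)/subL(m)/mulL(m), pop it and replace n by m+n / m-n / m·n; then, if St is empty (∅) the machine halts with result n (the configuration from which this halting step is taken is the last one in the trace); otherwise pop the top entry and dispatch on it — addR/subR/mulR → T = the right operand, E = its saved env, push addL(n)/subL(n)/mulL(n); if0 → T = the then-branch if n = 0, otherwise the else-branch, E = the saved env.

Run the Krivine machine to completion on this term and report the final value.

Answer: 7

Derivation:
step 0: [T=((λu. (if0 (u * -1) then 2 else (5 - u))) ((λw. (let x = w in -2)) ((λq. ((λw. 6) q)) -4))) | E=∅ | St=∅]
step 1: [T=(λu. (if0 (u * -1) then 2 else (5 - u))) | E=∅ | St=[thunk]]
step 2: [T=(if0 (u * -1) then 2 else (5 - u)) | E={u↦thunk(((λw. (let x = w in -2)) ((λq. ((λw. 6) q)) -4)), ∅)} | St=∅]
step 3: [T=(u * -1) | E={u↦thunk(((λw. (let x = w in -2)) ((λq. ((λw. 6) q)) -4)), ∅)} | St=[if0]]
step 4: [T=u | E={u↦thunk(((λw. (let x = w in -2)) ((λq. ((λw. 6) q)) -4)), ∅)} | St=[mulR :: if0]]
step 5: [T=((λw. (let x = w in -2)) ((λq. ((λw. 6) q)) -4)) | E=∅ | St=[mulR :: if0]]
step 6: [T=(λw. (let x = w in -2)) | E=∅ | St=[thunk :: mulR :: if0]]
step 7: [T=(let x = w in -2) | E={w↦thunk(((λq. ((λw. 6) q)) -4), ∅)} | St=[mulR :: if0]]
step 8: [T=-2 | E={x↦thunk(w, {w↦thunk(((λq. ((λw. 6) q)) -4), ∅)}), w↦thunk(((λq. ((λw. 6) q)) -4), ∅)} | St=[mulR :: if0]]
step 9: [T=-1 | E={u↦thunk(((λw. (let x = w in -2)) ((λq. ((λw. 6) q)) -4)), ∅)} | St=[mulL(-2) :: if0]]
step 10: [T=(5 - u) | E={u↦thunk(((λw. (let x = w in -2)) ((λq. ((λw. 6) q)) -4)), ∅)} | St=∅]
step 11: [T=5 | E={u↦thunk(((λw. (let x = w in -2)) ((λq. ((λw. 6) q)) -4)), ∅)} | St=[subR]]
step 12: [T=u | E={u↦thunk(((λw. (let x = w in -2)) ((λq. ((λw. 6) q)) -4)), ∅)} | St=[subL(5)]]
step 13: [T=((λw. (let x = w in -2)) ((λq. ((λw. 6) q)) -4)) | E=∅ | St=[subL(5)]]
step 14: [T=(λw. (let x = w in -2)) | E=∅ | St=[thunk :: subL(5)]]
step 15: [T=(let x = w in -2) | E={w↦thunk(((λq. ((λw. 6) q)) -4), ∅)} | St=[subL(5)]]
step 16: [T=-2 | E={x↦thunk(w, {w↦thunk(((λq. ((λw. 6) q)) -4), ∅)}), w↦thunk(((λq. ((λw. 6) q)) -4), ∅)} | St=[subL(5)]]
→ final value 7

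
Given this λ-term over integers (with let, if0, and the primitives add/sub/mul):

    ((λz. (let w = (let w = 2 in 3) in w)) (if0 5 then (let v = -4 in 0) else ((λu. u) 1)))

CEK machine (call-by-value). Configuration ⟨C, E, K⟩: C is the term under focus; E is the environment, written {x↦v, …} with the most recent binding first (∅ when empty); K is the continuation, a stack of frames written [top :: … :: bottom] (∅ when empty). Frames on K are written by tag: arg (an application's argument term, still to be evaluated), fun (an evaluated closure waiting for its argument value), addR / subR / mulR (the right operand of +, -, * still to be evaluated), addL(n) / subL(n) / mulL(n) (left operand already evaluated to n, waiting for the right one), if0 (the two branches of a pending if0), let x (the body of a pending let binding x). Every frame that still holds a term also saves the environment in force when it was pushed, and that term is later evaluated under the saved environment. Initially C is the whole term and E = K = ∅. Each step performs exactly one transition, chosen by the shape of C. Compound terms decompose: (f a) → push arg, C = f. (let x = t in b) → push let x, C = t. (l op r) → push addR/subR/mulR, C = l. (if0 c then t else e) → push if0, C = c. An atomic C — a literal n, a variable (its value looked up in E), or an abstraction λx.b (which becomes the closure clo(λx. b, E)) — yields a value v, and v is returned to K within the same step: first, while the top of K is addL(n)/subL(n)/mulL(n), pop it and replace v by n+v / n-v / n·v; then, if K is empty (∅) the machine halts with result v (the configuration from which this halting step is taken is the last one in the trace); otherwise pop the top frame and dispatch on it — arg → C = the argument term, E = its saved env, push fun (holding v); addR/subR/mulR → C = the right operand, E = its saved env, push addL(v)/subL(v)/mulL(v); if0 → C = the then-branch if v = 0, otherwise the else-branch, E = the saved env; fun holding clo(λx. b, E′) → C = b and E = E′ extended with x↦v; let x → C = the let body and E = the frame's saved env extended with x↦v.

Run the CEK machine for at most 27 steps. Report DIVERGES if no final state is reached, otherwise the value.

Answer: 3

Derivation:
t=0: [C=((λz. (let w = (let w = 2 in 3) in w)) (if0 5 then (let v = -4 in 0) else ((λu. u) 1))) | E=∅ | K=∅]
t=1: [C=(λz. (let w = (let w = 2 in 3) in w)) | E=∅ | K=[arg]]
t=2: [C=(if0 5 then (let v = -4 in 0) else ((λu. u) 1)) | E=∅ | K=[fun]]
t=3: [C=5 | E=∅ | K=[if0 :: fun]]
t=4: [C=((λu. u) 1) | E=∅ | K=[fun]]
t=5: [C=(λu. u) | E=∅ | K=[arg :: fun]]
t=6: [C=1 | E=∅ | K=[fun :: fun]]
t=7: [C=u | E={u↦1} | K=[fun]]
t=8: [C=(let w = (let w = 2 in 3) in w) | E={z↦1} | K=∅]
t=9: [C=(let w = 2 in 3) | E={z↦1} | K=[let w]]
t=10: [C=2 | E={z↦1} | K=[let w :: let w]]
t=11: [C=3 | E={w↦2, z↦1} | K=[let w]]
t=12: [C=w | E={w↦3, z↦1} | K=∅]
→ final value 3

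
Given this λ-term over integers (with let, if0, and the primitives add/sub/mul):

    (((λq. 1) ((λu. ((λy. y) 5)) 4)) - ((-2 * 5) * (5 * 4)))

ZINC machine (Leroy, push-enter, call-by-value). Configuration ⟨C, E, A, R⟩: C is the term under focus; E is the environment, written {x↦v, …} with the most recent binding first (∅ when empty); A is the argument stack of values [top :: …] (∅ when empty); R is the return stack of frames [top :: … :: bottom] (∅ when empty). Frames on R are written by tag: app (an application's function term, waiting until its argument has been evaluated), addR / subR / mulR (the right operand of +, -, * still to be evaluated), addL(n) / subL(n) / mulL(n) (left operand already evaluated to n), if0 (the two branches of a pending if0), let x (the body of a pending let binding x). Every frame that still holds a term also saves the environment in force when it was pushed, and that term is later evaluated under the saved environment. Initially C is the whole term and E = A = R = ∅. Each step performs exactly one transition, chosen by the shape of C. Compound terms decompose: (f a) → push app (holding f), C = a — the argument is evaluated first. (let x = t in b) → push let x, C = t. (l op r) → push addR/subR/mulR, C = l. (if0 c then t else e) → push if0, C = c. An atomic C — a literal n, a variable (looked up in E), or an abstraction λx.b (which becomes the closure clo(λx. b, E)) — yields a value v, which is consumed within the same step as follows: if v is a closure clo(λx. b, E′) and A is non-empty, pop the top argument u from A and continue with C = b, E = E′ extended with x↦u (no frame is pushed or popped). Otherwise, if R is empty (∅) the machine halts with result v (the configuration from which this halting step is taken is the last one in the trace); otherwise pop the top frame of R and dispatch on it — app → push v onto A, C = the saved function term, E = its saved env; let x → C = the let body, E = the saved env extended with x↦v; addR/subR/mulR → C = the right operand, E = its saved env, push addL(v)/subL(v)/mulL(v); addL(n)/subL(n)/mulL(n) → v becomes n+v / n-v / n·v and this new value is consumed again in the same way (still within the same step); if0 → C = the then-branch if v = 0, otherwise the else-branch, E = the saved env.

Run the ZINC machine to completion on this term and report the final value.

t=0: [C=(((λq. 1) ((λu. ((λy. y) 5)) 4)) - ((-2 * 5) * (5 * 4))) | E=∅ | A=∅ | R=∅]
t=1: [C=((λq. 1) ((λu. ((λy. y) 5)) 4)) | E=∅ | A=∅ | R=[subR]]
t=2: [C=((λu. ((λy. y) 5)) 4) | E=∅ | A=∅ | R=[app :: subR]]
t=3: [C=4 | E=∅ | A=∅ | R=[app :: app :: subR]]
t=4: [C=(λu. ((λy. y) 5)) | E=∅ | A=[4] | R=[app :: subR]]
t=5: [C=((λy. y) 5) | E={u↦4} | A=∅ | R=[app :: subR]]
t=6: [C=5 | E={u↦4} | A=∅ | R=[app :: app :: subR]]
t=7: [C=(λy. y) | E={u↦4} | A=[5] | R=[app :: subR]]
t=8: [C=y | E={y↦5, u↦4} | A=∅ | R=[app :: subR]]
t=9: [C=(λq. 1) | E=∅ | A=[5] | R=[subR]]
t=10: [C=1 | E={q↦5} | A=∅ | R=[subR]]
t=11: [C=((-2 * 5) * (5 * 4)) | E=∅ | A=∅ | R=[subL(1)]]
t=12: [C=(-2 * 5) | E=∅ | A=∅ | R=[mulR :: subL(1)]]
t=13: [C=-2 | E=∅ | A=∅ | R=[mulR :: mulR :: subL(1)]]
t=14: [C=5 | E=∅ | A=∅ | R=[mulL(-2) :: mulR :: subL(1)]]
t=15: [C=(5 * 4) | E=∅ | A=∅ | R=[mulL(-10) :: subL(1)]]
t=16: [C=5 | E=∅ | A=∅ | R=[mulR :: mulL(-10) :: subL(1)]]
t=17: [C=4 | E=∅ | A=∅ | R=[mulL(5) :: mulL(-10) :: subL(1)]]
→ final value 201

Answer: 201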